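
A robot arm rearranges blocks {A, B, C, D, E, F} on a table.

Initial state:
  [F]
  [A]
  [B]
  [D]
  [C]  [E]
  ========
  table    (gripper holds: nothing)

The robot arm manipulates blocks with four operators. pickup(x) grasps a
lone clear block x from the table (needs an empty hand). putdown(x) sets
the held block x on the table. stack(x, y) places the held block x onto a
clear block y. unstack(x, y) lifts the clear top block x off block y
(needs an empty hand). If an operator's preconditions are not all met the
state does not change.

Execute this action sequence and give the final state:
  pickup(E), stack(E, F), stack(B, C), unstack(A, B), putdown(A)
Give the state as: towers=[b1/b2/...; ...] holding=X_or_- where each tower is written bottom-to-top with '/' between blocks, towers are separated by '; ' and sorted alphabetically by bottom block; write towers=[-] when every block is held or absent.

step 1 (pickup(E)): towers=[C/D/B/A/F] holding=E
step 2 (stack(E, F)): towers=[C/D/B/A/F/E] holding=-
step 3 (stack(B, C)) [no-op]: towers=[C/D/B/A/F/E] holding=-
step 4 (unstack(A, B)) [no-op]: towers=[C/D/B/A/F/E] holding=-
step 5 (putdown(A)) [no-op]: towers=[C/D/B/A/F/E] holding=-

towers=[C/D/B/A/F/E] holding=-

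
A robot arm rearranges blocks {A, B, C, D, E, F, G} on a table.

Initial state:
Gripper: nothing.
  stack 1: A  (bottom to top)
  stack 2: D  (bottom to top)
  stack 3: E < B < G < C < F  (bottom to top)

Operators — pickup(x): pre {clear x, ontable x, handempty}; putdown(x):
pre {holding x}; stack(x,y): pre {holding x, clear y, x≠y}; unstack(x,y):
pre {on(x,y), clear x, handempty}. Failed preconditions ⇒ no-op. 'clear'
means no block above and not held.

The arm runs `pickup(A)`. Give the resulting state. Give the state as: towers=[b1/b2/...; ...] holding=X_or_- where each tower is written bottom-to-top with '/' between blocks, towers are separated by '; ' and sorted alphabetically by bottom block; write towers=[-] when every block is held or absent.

before: towers=[A; D; E/B/G/C/F] holding=-
pre[pickup(A)]: clear(A) ok, ontable(A) ok, handempty ok
all met → apply pickup(A)
after:  towers=[D; E/B/G/C/F] holding=A

towers=[D; E/B/G/C/F] holding=A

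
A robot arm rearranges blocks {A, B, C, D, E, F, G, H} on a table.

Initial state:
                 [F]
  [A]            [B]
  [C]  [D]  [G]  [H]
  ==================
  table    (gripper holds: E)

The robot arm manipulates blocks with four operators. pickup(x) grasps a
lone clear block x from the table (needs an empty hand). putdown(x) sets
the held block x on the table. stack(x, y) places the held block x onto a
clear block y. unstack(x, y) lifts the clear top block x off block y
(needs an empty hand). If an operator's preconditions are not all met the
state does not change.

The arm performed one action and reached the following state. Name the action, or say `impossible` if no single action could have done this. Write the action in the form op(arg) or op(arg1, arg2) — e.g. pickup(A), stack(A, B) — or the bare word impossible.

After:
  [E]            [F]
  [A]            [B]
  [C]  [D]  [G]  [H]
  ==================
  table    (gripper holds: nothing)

target: towers=[C/A/E; D; G; H/B/F] holding=-
        putdown(E) → towers=[C/A; D; E; G; H/B/F] holding=-
       stack(E, G) → towers=[C/A; D; G/E; H/B/F] holding=-
       stack(E, A) → towers=[C/A/E; D; G; H/B/F] holding=-  ← match
       stack(E, F) → towers=[C/A; D; G; H/B/F/E] holding=-
       stack(E, D) → towers=[C/A; D/E; G; H/B/F] holding=-

stack(E, A)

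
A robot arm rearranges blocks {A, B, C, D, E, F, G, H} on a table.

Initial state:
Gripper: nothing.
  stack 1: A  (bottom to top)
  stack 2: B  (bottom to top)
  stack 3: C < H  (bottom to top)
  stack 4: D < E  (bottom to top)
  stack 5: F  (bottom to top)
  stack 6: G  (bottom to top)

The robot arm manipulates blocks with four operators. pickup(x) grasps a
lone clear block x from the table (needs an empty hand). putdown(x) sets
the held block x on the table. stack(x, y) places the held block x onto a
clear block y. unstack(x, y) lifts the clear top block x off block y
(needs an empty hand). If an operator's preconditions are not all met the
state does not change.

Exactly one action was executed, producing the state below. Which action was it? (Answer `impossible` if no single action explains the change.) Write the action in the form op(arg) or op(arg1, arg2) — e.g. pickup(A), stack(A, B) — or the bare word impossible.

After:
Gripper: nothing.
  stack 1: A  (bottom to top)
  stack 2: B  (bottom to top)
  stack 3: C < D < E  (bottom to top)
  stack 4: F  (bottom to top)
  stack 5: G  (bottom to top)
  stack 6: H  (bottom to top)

target: towers=[A; B; C/D/E; F; G; H] holding=-
         pickup(G) → towers=[A; B; C/H; D/E; F] holding=G
         pickup(A) → towers=[B; C/H; D/E; F; G] holding=A
     unstack(E, D) → towers=[A; B; C/H; D; F; G] holding=E
     unstack(H, C) → towers=[A; B; C; D/E; F; G] holding=H
         pickup(B) → towers=[A; C/H; D/E; F; G] holding=B
         pickup(F) → towers=[A; B; C/H; D/E; G] holding=F
none of the 6 applicable actions match → impossible

impossible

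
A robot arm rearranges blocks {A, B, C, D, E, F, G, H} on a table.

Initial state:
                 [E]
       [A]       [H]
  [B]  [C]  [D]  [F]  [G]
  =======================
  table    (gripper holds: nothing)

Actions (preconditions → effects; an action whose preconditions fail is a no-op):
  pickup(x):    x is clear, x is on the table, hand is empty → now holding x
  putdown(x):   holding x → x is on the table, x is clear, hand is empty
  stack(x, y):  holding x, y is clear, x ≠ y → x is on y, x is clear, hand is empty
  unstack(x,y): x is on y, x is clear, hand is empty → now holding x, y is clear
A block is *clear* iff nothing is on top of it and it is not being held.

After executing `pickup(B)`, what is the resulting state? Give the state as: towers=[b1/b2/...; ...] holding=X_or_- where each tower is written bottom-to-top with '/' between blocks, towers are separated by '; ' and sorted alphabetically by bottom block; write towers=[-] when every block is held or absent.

before: towers=[B; C/A; D; F/H/E; G] holding=-
pre[pickup(B)]: clear(B) yes, ontable(B) yes, handempty yes
all met → apply pickup(B)
after:  towers=[C/A; D; F/H/E; G] holding=B

towers=[C/A; D; F/H/E; G] holding=B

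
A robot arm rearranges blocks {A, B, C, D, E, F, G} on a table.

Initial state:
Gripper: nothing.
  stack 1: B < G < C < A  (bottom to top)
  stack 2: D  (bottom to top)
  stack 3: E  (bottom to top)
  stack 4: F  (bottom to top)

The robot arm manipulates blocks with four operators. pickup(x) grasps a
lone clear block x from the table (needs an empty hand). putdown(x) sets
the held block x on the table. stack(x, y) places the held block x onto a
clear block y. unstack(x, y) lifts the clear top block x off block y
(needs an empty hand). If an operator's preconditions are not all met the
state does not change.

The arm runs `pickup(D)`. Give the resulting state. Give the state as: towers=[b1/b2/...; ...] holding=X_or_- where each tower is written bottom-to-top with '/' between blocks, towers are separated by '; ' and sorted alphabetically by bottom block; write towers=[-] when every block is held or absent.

before: towers=[B/G/C/A; D; E; F] holding=-
pre[pickup(D)]: clear(D) ok, ontable(D) ok, handempty ok
all met → apply pickup(D)
after:  towers=[B/G/C/A; E; F] holding=D

towers=[B/G/C/A; E; F] holding=D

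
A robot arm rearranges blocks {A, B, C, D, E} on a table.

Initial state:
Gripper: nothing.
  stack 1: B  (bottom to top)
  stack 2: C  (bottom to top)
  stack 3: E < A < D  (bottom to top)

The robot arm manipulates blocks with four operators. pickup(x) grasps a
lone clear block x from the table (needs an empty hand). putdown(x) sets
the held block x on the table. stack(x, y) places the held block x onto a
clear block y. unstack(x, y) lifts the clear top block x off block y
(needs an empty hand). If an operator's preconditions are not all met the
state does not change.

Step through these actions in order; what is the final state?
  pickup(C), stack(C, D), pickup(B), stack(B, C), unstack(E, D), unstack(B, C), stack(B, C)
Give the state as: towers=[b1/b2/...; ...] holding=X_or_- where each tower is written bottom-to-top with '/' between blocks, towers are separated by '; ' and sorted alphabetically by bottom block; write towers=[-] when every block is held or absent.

step 1 (pickup(C)): towers=[B; E/A/D] holding=C
step 2 (stack(C, D)): towers=[B; E/A/D/C] holding=-
step 3 (pickup(B)): towers=[E/A/D/C] holding=B
step 4 (stack(B, C)): towers=[E/A/D/C/B] holding=-
step 5 (unstack(E, D)) [no-op]: towers=[E/A/D/C/B] holding=-
step 6 (unstack(B, C)): towers=[E/A/D/C] holding=B
step 7 (stack(B, C)): towers=[E/A/D/C/B] holding=-

towers=[E/A/D/C/B] holding=-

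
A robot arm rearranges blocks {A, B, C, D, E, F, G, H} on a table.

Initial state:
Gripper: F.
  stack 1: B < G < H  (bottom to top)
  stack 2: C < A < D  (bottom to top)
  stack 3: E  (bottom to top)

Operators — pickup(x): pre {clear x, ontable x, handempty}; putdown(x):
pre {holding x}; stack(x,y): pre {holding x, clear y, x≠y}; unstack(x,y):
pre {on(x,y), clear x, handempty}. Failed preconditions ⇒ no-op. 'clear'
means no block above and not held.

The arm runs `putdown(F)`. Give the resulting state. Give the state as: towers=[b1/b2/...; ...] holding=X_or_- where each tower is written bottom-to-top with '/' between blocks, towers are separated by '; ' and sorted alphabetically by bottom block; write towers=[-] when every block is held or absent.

towers=[B/G/H; C/A/D; E; F] holding=-

before: towers=[B/G/H; C/A/D; E] holding=F
pre[putdown(F)]: holding(F) yes
all met → apply putdown(F)
after:  towers=[B/G/H; C/A/D; E; F] holding=-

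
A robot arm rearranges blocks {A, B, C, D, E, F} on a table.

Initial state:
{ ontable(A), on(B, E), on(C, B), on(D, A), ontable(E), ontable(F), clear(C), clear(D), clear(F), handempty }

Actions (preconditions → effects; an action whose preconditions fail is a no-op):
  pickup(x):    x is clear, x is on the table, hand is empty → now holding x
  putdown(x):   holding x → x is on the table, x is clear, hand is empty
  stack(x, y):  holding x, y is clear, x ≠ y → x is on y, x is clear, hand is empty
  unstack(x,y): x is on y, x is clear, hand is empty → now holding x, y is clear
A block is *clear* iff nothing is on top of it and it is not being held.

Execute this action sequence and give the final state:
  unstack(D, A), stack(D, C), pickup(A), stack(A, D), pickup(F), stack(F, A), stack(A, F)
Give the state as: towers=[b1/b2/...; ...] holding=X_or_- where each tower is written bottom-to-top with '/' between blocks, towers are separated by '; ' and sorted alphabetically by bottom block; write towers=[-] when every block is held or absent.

step 1 (unstack(D, A)): towers=[A; E/B/C; F] holding=D
step 2 (stack(D, C)): towers=[A; E/B/C/D; F] holding=-
step 3 (pickup(A)): towers=[E/B/C/D; F] holding=A
step 4 (stack(A, D)): towers=[E/B/C/D/A; F] holding=-
step 5 (pickup(F)): towers=[E/B/C/D/A] holding=F
step 6 (stack(F, A)): towers=[E/B/C/D/A/F] holding=-
step 7 (stack(A, F)) [no-op]: towers=[E/B/C/D/A/F] holding=-

towers=[E/B/C/D/A/F] holding=-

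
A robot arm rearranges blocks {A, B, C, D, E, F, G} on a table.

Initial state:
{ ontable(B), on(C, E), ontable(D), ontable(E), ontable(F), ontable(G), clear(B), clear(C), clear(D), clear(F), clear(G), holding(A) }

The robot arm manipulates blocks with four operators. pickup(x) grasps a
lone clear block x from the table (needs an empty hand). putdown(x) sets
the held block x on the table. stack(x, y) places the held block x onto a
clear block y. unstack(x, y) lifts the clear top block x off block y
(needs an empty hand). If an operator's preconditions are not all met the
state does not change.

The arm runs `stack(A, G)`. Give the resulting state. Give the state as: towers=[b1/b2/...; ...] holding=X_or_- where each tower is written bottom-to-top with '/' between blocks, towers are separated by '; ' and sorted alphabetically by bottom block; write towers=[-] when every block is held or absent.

before: towers=[B; D; E/C; F; G] holding=A
pre[stack(A, G)]: holding(A) ✓, clear(G) ✓, A≠G ✓
all met → apply stack(A, G)
after:  towers=[B; D; E/C; F; G/A] holding=-

towers=[B; D; E/C; F; G/A] holding=-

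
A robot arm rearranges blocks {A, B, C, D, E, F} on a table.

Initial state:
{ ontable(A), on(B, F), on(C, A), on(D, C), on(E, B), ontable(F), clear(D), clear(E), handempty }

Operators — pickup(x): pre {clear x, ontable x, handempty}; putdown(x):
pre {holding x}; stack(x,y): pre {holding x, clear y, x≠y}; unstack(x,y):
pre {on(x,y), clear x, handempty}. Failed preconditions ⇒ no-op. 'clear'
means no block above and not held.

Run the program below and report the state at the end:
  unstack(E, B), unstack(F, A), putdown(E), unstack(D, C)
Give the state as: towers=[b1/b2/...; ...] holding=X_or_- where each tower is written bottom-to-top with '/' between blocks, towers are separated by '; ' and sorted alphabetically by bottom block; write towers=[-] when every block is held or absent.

step 1 (unstack(E, B)): towers=[A/C/D; F/B] holding=E
step 2 (unstack(F, A)) [no-op]: towers=[A/C/D; F/B] holding=E
step 3 (putdown(E)): towers=[A/C/D; E; F/B] holding=-
step 4 (unstack(D, C)): towers=[A/C; E; F/B] holding=D

towers=[A/C; E; F/B] holding=D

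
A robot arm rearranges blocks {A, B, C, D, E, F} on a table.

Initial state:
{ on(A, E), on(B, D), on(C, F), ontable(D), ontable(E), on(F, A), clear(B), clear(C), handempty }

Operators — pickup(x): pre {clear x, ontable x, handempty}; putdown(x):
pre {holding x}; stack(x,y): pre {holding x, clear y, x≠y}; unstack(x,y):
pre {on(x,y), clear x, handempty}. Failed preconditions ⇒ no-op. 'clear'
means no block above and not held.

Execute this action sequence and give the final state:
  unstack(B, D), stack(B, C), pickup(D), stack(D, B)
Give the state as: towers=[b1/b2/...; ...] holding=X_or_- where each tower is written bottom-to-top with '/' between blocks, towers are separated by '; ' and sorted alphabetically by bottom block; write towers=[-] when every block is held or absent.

step 1 (unstack(B, D)): towers=[D; E/A/F/C] holding=B
step 2 (stack(B, C)): towers=[D; E/A/F/C/B] holding=-
step 3 (pickup(D)): towers=[E/A/F/C/B] holding=D
step 4 (stack(D, B)): towers=[E/A/F/C/B/D] holding=-

towers=[E/A/F/C/B/D] holding=-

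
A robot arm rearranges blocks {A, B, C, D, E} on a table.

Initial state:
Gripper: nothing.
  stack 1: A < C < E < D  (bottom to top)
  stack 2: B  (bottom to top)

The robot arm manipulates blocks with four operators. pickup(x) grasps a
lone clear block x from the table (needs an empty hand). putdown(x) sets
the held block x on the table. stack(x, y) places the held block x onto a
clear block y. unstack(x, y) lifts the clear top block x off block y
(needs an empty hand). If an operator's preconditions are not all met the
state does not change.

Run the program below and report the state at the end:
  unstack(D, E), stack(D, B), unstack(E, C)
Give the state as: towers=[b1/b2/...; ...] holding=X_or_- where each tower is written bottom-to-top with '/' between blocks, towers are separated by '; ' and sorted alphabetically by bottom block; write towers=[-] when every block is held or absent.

step 1 (unstack(D, E)): towers=[A/C/E; B] holding=D
step 2 (stack(D, B)): towers=[A/C/E; B/D] holding=-
step 3 (unstack(E, C)): towers=[A/C; B/D] holding=E

towers=[A/C; B/D] holding=E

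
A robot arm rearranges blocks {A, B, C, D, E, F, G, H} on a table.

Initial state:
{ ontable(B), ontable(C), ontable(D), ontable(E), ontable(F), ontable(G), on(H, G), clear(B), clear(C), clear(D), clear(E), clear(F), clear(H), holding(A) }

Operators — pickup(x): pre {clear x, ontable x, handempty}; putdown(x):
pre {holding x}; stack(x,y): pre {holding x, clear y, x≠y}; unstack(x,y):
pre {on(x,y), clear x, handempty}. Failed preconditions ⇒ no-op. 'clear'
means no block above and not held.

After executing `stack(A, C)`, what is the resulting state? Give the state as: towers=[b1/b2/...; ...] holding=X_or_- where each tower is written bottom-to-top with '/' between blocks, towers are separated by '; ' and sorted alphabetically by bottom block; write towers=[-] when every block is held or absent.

before: towers=[B; C; D; E; F; G/H] holding=A
pre[stack(A, C)]: holding(A) ok, clear(C) ok, A≠C ok
all met → apply stack(A, C)
after:  towers=[B; C/A; D; E; F; G/H] holding=-

towers=[B; C/A; D; E; F; G/H] holding=-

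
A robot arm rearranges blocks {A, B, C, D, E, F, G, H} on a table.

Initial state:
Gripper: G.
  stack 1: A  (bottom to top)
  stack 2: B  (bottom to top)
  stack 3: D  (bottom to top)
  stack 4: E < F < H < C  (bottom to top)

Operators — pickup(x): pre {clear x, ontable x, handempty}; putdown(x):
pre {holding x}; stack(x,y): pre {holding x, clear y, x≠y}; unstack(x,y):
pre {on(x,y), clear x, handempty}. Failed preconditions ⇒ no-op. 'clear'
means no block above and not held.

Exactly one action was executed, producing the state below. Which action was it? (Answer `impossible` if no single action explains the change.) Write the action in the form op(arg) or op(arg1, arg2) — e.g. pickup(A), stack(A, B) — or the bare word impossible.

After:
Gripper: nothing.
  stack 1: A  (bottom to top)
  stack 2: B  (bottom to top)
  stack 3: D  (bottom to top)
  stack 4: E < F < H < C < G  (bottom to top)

target: towers=[A; B; D; E/F/H/C/G] holding=-
        putdown(G) → towers=[A; B; D; E/F/H/C; G] holding=-
       stack(G, A) → towers=[A/G; B; D; E/F/H/C] holding=-
       stack(G, B) → towers=[A; B/G; D; E/F/H/C] holding=-
       stack(G, D) → towers=[A; B; D/G; E/F/H/C] holding=-
       stack(G, C) → towers=[A; B; D; E/F/H/C/G] holding=-  ← match

stack(G, C)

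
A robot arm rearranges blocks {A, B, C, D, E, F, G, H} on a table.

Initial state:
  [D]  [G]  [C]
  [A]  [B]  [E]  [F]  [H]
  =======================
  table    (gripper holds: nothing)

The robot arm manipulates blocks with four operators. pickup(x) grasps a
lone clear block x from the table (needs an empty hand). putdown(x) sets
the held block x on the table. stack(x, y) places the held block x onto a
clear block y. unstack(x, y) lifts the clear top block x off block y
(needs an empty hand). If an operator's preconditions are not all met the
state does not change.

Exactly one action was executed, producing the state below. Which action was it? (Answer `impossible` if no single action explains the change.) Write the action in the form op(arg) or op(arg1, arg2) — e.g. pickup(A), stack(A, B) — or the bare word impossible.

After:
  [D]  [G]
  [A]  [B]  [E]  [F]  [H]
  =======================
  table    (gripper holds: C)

target: towers=[A/D; B/G; E; F; H] holding=C
     unstack(G, B) → towers=[A/D; B; E/C; F; H] holding=G
         pickup(H) → towers=[A/D; B/G; E/C; F] holding=H
         pickup(F) → towers=[A/D; B/G; E/C; H] holding=F
     unstack(D, A) → towers=[A; B/G; E/C; F; H] holding=D
     unstack(C, E) → towers=[A/D; B/G; E; F; H] holding=C  ← match

unstack(C, E)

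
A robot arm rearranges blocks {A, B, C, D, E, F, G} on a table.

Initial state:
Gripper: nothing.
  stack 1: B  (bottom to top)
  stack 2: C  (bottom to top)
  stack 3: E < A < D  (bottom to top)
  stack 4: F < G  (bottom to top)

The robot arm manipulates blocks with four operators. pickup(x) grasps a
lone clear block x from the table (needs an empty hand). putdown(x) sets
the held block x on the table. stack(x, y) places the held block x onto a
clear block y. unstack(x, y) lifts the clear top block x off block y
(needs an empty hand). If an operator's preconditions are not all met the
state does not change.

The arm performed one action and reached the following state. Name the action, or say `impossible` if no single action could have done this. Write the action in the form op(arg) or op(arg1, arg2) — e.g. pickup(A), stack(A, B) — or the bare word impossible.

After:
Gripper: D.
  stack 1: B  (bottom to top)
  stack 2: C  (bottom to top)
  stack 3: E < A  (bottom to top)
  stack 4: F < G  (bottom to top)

target: towers=[B; C; E/A; F/G] holding=D
         pickup(B) → towers=[C; E/A/D; F/G] holding=B
     unstack(G, F) → towers=[B; C; E/A/D; F] holding=G
     unstack(D, A) → towers=[B; C; E/A; F/G] holding=D  ← match
         pickup(C) → towers=[B; E/A/D; F/G] holding=C

unstack(D, A)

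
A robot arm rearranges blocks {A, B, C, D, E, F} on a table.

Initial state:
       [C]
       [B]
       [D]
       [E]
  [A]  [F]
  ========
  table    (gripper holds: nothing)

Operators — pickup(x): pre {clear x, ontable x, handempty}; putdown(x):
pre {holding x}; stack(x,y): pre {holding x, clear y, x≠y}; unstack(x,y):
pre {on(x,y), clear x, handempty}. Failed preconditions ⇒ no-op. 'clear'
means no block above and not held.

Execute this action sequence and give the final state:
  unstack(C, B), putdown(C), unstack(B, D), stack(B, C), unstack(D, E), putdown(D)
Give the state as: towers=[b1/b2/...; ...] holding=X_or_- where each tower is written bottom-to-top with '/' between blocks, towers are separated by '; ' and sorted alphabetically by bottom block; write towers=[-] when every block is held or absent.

step 1 (unstack(C, B)): towers=[A; F/E/D/B] holding=C
step 2 (putdown(C)): towers=[A; C; F/E/D/B] holding=-
step 3 (unstack(B, D)): towers=[A; C; F/E/D] holding=B
step 4 (stack(B, C)): towers=[A; C/B; F/E/D] holding=-
step 5 (unstack(D, E)): towers=[A; C/B; F/E] holding=D
step 6 (putdown(D)): towers=[A; C/B; D; F/E] holding=-

towers=[A; C/B; D; F/E] holding=-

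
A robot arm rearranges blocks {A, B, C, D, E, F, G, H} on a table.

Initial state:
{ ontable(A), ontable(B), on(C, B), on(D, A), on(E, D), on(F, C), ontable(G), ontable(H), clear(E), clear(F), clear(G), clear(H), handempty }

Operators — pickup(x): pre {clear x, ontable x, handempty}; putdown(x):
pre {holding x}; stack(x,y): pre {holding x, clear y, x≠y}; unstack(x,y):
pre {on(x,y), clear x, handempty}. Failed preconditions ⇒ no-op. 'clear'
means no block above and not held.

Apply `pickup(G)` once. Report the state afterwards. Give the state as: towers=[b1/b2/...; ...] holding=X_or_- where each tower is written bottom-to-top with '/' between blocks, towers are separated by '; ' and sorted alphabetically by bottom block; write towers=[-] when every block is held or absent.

towers=[A/D/E; B/C/F; H] holding=G

before: towers=[A/D/E; B/C/F; G; H] holding=-
pre[pickup(G)]: clear(G) ok, ontable(G) ok, handempty ok
all met → apply pickup(G)
after:  towers=[A/D/E; B/C/F; H] holding=G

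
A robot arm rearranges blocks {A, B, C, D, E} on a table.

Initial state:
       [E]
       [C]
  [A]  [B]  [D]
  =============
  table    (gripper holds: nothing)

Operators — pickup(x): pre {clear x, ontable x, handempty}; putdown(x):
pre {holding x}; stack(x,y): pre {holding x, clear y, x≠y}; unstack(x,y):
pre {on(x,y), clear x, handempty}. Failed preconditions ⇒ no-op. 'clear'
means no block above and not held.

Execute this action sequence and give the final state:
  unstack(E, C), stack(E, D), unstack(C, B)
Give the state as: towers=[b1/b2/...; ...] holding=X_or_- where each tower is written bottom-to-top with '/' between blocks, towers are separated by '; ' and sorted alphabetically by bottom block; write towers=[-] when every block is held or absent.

step 1 (unstack(E, C)): towers=[A; B/C; D] holding=E
step 2 (stack(E, D)): towers=[A; B/C; D/E] holding=-
step 3 (unstack(C, B)): towers=[A; B; D/E] holding=C

towers=[A; B; D/E] holding=C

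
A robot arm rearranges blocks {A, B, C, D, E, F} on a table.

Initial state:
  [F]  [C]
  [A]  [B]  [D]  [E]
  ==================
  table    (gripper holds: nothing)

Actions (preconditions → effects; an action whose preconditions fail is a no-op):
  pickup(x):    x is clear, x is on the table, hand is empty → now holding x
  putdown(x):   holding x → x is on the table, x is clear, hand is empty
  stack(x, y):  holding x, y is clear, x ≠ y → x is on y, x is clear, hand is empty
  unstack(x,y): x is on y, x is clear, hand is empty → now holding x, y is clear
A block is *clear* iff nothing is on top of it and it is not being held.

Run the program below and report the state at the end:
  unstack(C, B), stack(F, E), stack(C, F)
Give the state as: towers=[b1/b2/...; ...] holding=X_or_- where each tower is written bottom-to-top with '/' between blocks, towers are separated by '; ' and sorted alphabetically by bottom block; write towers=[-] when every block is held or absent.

step 1 (unstack(C, B)): towers=[A/F; B; D; E] holding=C
step 2 (stack(F, E)) [no-op]: towers=[A/F; B; D; E] holding=C
step 3 (stack(C, F)): towers=[A/F/C; B; D; E] holding=-

towers=[A/F/C; B; D; E] holding=-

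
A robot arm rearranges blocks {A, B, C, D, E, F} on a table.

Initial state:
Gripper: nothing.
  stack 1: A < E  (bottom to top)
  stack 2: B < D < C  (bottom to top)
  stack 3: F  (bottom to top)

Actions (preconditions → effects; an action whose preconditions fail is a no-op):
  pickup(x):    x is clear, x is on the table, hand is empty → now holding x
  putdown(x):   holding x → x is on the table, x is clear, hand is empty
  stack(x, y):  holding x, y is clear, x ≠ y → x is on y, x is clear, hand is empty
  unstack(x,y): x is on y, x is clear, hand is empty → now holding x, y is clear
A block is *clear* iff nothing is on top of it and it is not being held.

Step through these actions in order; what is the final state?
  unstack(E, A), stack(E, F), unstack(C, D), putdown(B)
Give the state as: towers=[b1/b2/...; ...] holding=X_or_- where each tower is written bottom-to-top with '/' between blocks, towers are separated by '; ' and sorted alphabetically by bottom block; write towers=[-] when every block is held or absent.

step 1 (unstack(E, A)): towers=[A; B/D/C; F] holding=E
step 2 (stack(E, F)): towers=[A; B/D/C; F/E] holding=-
step 3 (unstack(C, D)): towers=[A; B/D; F/E] holding=C
step 4 (putdown(B)) [no-op]: towers=[A; B/D; F/E] holding=C

towers=[A; B/D; F/E] holding=C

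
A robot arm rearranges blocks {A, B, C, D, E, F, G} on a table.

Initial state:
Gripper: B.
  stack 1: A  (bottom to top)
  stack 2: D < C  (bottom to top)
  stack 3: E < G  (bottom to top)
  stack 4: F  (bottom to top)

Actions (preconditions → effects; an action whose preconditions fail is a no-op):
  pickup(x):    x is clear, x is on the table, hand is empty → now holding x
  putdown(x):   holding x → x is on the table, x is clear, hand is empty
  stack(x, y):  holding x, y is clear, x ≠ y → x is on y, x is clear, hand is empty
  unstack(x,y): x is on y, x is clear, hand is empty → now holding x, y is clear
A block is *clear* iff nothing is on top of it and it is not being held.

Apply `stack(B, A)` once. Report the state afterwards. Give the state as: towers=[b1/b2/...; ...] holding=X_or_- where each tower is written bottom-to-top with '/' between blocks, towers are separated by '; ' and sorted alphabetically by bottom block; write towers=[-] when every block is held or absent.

before: towers=[A; D/C; E/G; F] holding=B
pre[stack(B, A)]: holding(B) ✓, clear(A) ✓, B≠A ✓
all met → apply stack(B, A)
after:  towers=[A/B; D/C; E/G; F] holding=-

towers=[A/B; D/C; E/G; F] holding=-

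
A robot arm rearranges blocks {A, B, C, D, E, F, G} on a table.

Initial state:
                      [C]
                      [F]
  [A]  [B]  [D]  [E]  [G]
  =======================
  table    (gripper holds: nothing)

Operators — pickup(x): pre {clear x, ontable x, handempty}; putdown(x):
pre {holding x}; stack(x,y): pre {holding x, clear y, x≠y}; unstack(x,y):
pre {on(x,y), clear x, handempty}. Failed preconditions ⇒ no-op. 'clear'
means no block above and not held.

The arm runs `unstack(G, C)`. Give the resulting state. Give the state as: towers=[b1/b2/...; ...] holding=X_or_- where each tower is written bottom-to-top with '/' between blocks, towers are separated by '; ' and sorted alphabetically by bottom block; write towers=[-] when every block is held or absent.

towers=[A; B; D; E; G/F/C] holding=-

before: towers=[A; B; D; E; G/F/C] holding=-
pre[unstack(G, C)]: on(G,C) ✗, clear(G) ✗, handempty ✓
on(G,C), clear(G) unmet → unstack(G, C) is a no-op
after:  towers=[A; B; D; E; G/F/C] holding=-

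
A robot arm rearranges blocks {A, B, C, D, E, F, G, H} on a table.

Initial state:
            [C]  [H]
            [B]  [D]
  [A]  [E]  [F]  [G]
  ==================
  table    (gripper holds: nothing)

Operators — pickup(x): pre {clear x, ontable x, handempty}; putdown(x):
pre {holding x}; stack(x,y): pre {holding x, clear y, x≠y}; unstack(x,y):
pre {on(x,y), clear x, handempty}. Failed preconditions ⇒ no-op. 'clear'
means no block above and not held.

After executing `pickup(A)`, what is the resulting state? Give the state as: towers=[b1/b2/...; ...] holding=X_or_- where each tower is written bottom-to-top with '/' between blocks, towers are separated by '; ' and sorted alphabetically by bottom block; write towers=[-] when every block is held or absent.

towers=[E; F/B/C; G/D/H] holding=A

before: towers=[A; E; F/B/C; G/D/H] holding=-
pre[pickup(A)]: clear(A) ok, ontable(A) ok, handempty ok
all met → apply pickup(A)
after:  towers=[E; F/B/C; G/D/H] holding=A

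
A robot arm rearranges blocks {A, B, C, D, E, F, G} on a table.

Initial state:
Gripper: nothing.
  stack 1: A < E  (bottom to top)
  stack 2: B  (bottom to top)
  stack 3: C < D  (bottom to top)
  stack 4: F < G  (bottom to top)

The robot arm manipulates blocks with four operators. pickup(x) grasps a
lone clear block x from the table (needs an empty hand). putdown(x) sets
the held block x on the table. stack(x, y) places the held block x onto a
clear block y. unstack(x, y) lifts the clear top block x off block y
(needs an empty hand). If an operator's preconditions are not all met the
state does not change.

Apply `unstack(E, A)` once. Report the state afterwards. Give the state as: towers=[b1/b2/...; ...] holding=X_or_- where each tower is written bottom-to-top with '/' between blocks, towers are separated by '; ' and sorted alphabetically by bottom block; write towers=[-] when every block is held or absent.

towers=[A; B; C/D; F/G] holding=E

before: towers=[A/E; B; C/D; F/G] holding=-
pre[unstack(E, A)]: on(E,A) yes, clear(E) yes, handempty yes
all met → apply unstack(E, A)
after:  towers=[A; B; C/D; F/G] holding=E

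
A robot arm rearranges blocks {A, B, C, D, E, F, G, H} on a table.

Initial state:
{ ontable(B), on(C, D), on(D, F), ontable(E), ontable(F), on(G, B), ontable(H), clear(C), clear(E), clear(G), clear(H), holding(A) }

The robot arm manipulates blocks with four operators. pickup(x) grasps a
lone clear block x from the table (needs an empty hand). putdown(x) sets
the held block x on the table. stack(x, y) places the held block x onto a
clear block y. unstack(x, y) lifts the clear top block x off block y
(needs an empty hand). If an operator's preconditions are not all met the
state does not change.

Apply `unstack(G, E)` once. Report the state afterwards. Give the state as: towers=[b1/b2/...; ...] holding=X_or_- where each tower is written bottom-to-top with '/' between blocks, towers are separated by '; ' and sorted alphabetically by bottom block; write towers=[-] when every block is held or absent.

towers=[B/G; E; F/D/C; H] holding=A

before: towers=[B/G; E; F/D/C; H] holding=A
pre[unstack(G, E)]: on(G,E) no, clear(G) yes, handempty no
on(G,E), handempty unmet → unstack(G, E) is a no-op
after:  towers=[B/G; E; F/D/C; H] holding=A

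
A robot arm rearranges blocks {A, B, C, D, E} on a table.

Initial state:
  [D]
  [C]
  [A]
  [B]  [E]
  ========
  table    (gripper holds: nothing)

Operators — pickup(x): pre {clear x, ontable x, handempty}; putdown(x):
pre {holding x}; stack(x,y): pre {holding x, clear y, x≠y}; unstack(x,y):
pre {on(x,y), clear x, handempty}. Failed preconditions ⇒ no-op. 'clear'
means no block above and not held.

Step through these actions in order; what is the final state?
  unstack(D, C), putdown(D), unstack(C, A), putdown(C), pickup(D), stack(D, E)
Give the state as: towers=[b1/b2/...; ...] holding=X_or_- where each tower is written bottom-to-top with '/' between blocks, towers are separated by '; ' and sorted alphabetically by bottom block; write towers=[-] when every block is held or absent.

towers=[B/A; C; E/D] holding=-

step 1 (unstack(D, C)): towers=[B/A/C; E] holding=D
step 2 (putdown(D)): towers=[B/A/C; D; E] holding=-
step 3 (unstack(C, A)): towers=[B/A; D; E] holding=C
step 4 (putdown(C)): towers=[B/A; C; D; E] holding=-
step 5 (pickup(D)): towers=[B/A; C; E] holding=D
step 6 (stack(D, E)): towers=[B/A; C; E/D] holding=-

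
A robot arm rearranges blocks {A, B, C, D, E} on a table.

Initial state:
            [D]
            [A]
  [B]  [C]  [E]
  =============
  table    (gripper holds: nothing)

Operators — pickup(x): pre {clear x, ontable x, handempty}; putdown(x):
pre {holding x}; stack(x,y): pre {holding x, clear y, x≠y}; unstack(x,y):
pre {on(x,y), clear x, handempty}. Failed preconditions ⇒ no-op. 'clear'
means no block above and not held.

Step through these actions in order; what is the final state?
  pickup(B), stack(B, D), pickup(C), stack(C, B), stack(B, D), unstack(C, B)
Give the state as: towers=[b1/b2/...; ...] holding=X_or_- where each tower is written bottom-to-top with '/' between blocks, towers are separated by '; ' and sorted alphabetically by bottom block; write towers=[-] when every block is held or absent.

step 1 (pickup(B)): towers=[C; E/A/D] holding=B
step 2 (stack(B, D)): towers=[C; E/A/D/B] holding=-
step 3 (pickup(C)): towers=[E/A/D/B] holding=C
step 4 (stack(C, B)): towers=[E/A/D/B/C] holding=-
step 5 (stack(B, D)) [no-op]: towers=[E/A/D/B/C] holding=-
step 6 (unstack(C, B)): towers=[E/A/D/B] holding=C

towers=[E/A/D/B] holding=C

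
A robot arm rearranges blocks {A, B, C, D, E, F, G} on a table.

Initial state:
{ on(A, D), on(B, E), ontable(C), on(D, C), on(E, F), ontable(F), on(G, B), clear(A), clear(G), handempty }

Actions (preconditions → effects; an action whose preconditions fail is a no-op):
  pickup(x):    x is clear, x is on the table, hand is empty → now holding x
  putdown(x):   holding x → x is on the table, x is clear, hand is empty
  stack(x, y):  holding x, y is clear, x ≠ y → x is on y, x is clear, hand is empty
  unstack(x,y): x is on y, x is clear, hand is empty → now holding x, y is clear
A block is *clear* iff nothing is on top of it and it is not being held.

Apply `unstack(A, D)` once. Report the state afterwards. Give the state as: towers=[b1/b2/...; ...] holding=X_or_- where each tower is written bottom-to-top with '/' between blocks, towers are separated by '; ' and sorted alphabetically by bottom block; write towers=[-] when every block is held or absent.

before: towers=[C/D/A; F/E/B/G] holding=-
pre[unstack(A, D)]: on(A,D) yes, clear(A) yes, handempty yes
all met → apply unstack(A, D)
after:  towers=[C/D; F/E/B/G] holding=A

towers=[C/D; F/E/B/G] holding=A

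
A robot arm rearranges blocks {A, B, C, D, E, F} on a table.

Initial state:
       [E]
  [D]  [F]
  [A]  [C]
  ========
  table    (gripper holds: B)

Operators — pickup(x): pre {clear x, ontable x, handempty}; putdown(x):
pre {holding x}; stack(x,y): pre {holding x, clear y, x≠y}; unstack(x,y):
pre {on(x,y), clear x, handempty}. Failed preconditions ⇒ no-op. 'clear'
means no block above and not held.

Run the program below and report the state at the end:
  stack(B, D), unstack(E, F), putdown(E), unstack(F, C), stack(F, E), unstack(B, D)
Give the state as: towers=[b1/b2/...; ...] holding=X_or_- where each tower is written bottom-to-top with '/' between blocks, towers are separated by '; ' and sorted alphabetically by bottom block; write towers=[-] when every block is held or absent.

towers=[A/D; C; E/F] holding=B

step 1 (stack(B, D)): towers=[A/D/B; C/F/E] holding=-
step 2 (unstack(E, F)): towers=[A/D/B; C/F] holding=E
step 3 (putdown(E)): towers=[A/D/B; C/F; E] holding=-
step 4 (unstack(F, C)): towers=[A/D/B; C; E] holding=F
step 5 (stack(F, E)): towers=[A/D/B; C; E/F] holding=-
step 6 (unstack(B, D)): towers=[A/D; C; E/F] holding=B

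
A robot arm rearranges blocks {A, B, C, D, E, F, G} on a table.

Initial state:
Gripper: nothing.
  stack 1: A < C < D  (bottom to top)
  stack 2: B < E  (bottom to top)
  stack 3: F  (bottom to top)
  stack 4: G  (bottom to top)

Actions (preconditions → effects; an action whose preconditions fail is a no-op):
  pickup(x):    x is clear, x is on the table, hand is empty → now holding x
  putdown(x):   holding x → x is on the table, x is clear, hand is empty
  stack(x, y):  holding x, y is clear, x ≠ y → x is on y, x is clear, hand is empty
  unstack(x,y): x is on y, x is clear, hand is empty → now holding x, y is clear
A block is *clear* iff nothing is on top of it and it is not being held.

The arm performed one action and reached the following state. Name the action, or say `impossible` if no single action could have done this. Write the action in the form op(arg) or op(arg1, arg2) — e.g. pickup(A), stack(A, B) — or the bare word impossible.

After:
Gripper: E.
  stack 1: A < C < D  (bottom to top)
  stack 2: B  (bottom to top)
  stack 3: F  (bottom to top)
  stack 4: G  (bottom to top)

unstack(E, B)

target: towers=[A/C/D; B; F; G] holding=E
         pickup(F) → towers=[A/C/D; B/E; G] holding=F
         pickup(G) → towers=[A/C/D; B/E; F] holding=G
     unstack(D, C) → towers=[A/C; B/E; F; G] holding=D
     unstack(E, B) → towers=[A/C/D; B; F; G] holding=E  ← match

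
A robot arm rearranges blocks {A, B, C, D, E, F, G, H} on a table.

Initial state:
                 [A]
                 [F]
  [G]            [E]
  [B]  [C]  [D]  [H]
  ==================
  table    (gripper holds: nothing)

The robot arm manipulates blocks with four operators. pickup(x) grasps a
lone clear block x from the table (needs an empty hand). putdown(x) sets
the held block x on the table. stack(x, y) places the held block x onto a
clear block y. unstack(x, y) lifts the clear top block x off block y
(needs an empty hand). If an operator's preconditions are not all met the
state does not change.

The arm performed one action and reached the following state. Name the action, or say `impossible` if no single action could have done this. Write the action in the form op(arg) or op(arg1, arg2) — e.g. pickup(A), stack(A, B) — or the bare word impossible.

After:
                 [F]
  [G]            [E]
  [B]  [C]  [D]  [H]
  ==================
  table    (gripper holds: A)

unstack(A, F)

target: towers=[B/G; C; D; H/E/F] holding=A
     unstack(G, B) → towers=[B; C; D; H/E/F/A] holding=G
     unstack(A, F) → towers=[B/G; C; D; H/E/F] holding=A  ← match
         pickup(D) → towers=[B/G; C; H/E/F/A] holding=D
         pickup(C) → towers=[B/G; D; H/E/F/A] holding=C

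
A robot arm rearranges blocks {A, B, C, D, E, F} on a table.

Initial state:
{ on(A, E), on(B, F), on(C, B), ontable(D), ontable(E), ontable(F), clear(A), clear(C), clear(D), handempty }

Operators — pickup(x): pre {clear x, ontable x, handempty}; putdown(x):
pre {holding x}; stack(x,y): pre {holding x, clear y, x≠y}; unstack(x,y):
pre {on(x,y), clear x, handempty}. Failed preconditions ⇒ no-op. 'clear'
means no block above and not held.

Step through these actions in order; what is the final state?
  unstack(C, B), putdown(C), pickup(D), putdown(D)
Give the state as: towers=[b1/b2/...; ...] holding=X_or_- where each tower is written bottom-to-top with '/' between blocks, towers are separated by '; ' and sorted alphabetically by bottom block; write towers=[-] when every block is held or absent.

towers=[C; D; E/A; F/B] holding=-

step 1 (unstack(C, B)): towers=[D; E/A; F/B] holding=C
step 2 (putdown(C)): towers=[C; D; E/A; F/B] holding=-
step 3 (pickup(D)): towers=[C; E/A; F/B] holding=D
step 4 (putdown(D)): towers=[C; D; E/A; F/B] holding=-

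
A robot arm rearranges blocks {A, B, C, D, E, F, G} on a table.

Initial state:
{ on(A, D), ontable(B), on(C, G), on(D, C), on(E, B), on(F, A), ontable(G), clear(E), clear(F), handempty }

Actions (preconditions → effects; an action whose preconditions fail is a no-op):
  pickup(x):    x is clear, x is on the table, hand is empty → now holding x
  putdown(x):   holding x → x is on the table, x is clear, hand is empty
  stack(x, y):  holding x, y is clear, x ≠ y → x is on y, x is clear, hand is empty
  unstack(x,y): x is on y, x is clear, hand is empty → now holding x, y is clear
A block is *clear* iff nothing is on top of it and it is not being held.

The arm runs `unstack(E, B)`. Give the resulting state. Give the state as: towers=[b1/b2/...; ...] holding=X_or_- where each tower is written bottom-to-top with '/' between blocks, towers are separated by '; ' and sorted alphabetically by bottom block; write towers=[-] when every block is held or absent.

before: towers=[B/E; G/C/D/A/F] holding=-
pre[unstack(E, B)]: on(E,B) yes, clear(E) yes, handempty yes
all met → apply unstack(E, B)
after:  towers=[B; G/C/D/A/F] holding=E

towers=[B; G/C/D/A/F] holding=E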